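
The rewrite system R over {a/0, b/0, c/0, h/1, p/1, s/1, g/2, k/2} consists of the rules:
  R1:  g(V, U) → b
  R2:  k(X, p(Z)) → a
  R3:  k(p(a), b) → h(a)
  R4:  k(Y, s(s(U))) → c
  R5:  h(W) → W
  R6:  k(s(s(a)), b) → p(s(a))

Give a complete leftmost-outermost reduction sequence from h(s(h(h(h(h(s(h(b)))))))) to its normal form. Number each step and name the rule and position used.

s(s(b))

1. h(s(h(h(h(h(s(h(b))))))))  →  s(h(h(h(h(s(h(b)))))))   [R5 at ε]
2. s(h(h(h(h(s(h(b)))))))  →  s(h(h(h(s(h(b))))))   [R5 at 1]
3. s(h(h(h(s(h(b))))))  →  s(h(h(s(h(b)))))   [R5 at 1]
4. s(h(h(s(h(b)))))  →  s(h(s(h(b))))   [R5 at 1]
5. s(h(s(h(b))))  →  s(s(h(b)))   [R5 at 1]
6. s(s(h(b)))  →  s(s(b))   [R5 at 1.1]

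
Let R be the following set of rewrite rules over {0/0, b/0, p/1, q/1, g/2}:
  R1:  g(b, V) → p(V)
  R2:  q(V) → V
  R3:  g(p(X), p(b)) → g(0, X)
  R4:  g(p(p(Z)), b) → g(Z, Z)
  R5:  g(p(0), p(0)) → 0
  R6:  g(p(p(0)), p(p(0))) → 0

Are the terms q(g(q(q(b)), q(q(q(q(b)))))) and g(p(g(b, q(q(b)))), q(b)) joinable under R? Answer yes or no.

yes — NF(t₁) = p(b), NF(t₂) = p(b)

Reduce t₁ = q(g(q(q(b)), q(q(q(q(b)))))):
1. q(g(q(q(b)), q(q(q(q(b))))))  →  g(q(q(b)), q(q(q(q(b)))))   [R2 at ε]
2. g(q(q(b)), q(q(q(q(b)))))  →  g(q(b), q(q(q(q(b)))))   [R2 at 1]
3. g(q(b), q(q(q(q(b)))))  →  g(b, q(q(q(q(b)))))   [R2 at 1]
4. g(b, q(q(q(q(b)))))  →  p(q(q(q(q(b)))))   [R1 at ε]
5. p(q(q(q(q(b)))))  →  p(q(q(q(b))))   [R2 at 1]
6. p(q(q(q(b))))  →  p(q(q(b)))   [R2 at 1]
7. p(q(q(b)))  →  p(q(b))   [R2 at 1]
8. p(q(b))  →  p(b)   [R2 at 1]

Reduce t₂ = g(p(g(b, q(q(b)))), q(b)):
1. g(p(g(b, q(q(b)))), q(b))  →  g(p(p(q(q(b)))), q(b))   [R1 at 1.1]
2. g(p(p(q(q(b)))), q(b))  →  g(p(p(q(b))), q(b))   [R2 at 1.1.1]
3. g(p(p(q(b))), q(b))  →  g(p(p(b)), q(b))   [R2 at 1.1.1]
4. g(p(p(b)), q(b))  →  g(p(p(b)), b)   [R2 at 2]
5. g(p(p(b)), b)  →  g(b, b)   [R4 at ε]
6. g(b, b)  →  p(b)   [R1 at ε]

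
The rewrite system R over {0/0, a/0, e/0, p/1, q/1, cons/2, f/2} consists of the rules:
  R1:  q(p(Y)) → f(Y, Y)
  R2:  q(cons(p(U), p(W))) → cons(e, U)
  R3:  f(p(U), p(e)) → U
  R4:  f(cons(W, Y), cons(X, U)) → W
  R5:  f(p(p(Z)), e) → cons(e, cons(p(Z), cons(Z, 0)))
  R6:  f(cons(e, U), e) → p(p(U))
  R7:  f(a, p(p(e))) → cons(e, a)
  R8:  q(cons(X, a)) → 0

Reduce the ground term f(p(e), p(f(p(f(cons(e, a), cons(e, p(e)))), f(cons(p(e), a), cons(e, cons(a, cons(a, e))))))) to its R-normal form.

1. f(p(e), p(f(p(f(cons(e, a), cons(e, p(e)))), f(cons(p(e), a), cons(e, cons(a, cons(a, e)))))))  →  f(p(e), p(f(p(e), f(cons(p(e), a), cons(e, cons(a, cons(a, e)))))))   [R4 at 2.1.1.1]
2. f(p(e), p(f(p(e), f(cons(p(e), a), cons(e, cons(a, cons(a, e)))))))  →  f(p(e), p(f(p(e), p(e))))   [R4 at 2.1.2]
3. f(p(e), p(f(p(e), p(e))))  →  f(p(e), p(e))   [R3 at 2.1]
4. f(p(e), p(e))  →  e   [R3 at ε]

e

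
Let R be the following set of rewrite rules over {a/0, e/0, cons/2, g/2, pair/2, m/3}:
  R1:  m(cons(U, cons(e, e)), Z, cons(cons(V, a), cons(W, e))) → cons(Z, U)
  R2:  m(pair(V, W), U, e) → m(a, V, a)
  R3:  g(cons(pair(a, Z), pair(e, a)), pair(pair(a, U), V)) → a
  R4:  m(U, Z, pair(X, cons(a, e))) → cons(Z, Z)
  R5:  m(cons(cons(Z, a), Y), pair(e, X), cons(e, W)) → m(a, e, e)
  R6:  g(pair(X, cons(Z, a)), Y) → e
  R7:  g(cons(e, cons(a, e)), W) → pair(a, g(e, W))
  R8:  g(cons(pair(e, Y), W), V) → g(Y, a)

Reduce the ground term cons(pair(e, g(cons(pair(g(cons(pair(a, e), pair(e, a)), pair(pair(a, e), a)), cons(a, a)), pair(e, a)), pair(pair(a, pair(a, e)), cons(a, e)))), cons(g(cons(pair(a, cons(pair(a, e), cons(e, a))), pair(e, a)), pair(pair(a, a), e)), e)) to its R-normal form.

1. cons(pair(e, g(cons(pair(g(cons(pair(a, e), pair(e, a)), pair(pair(a, e), a)), cons(a, a)), pair(e, a)), pair(pair(a, pair(a, e)), cons(a, e)))), cons(g(cons(pair(a, cons(pair(a, e), cons(e, a))), pair(e, a)), pair(pair(a, a), e)), e))  →  cons(pair(e, g(cons(pair(a, cons(a, a)), pair(e, a)), pair(pair(a, pair(a, e)), cons(a, e)))), cons(g(cons(pair(a, cons(pair(a, e), cons(e, a))), pair(e, a)), pair(pair(a, a), e)), e))   [R3 at 1.2.1.1.1]
2. cons(pair(e, g(cons(pair(a, cons(a, a)), pair(e, a)), pair(pair(a, pair(a, e)), cons(a, e)))), cons(g(cons(pair(a, cons(pair(a, e), cons(e, a))), pair(e, a)), pair(pair(a, a), e)), e))  →  cons(pair(e, a), cons(g(cons(pair(a, cons(pair(a, e), cons(e, a))), pair(e, a)), pair(pair(a, a), e)), e))   [R3 at 1.2]
3. cons(pair(e, a), cons(g(cons(pair(a, cons(pair(a, e), cons(e, a))), pair(e, a)), pair(pair(a, a), e)), e))  →  cons(pair(e, a), cons(a, e))   [R3 at 2.1]

cons(pair(e, a), cons(a, e))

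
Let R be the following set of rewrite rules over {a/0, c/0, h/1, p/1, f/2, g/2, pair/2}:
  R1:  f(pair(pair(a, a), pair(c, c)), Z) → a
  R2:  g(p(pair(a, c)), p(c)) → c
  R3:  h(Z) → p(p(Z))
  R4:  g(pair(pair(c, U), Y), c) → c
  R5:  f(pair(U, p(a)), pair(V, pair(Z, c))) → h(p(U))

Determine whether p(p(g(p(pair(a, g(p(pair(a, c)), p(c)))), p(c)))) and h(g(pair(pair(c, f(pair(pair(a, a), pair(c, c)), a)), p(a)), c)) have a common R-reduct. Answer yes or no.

Reduce t₁ = p(p(g(p(pair(a, g(p(pair(a, c)), p(c)))), p(c)))):
1. p(p(g(p(pair(a, g(p(pair(a, c)), p(c)))), p(c))))  →  p(p(g(p(pair(a, c)), p(c))))   [R2 at 1.1.1.1.2]
2. p(p(g(p(pair(a, c)), p(c))))  →  p(p(c))   [R2 at 1.1]

Reduce t₂ = h(g(pair(pair(c, f(pair(pair(a, a), pair(c, c)), a)), p(a)), c)):
1. h(g(pair(pair(c, f(pair(pair(a, a), pair(c, c)), a)), p(a)), c))  →  p(p(g(pair(pair(c, f(pair(pair(a, a), pair(c, c)), a)), p(a)), c)))   [R3 at ε]
2. p(p(g(pair(pair(c, f(pair(pair(a, a), pair(c, c)), a)), p(a)), c)))  →  p(p(c))   [R4 at 1.1]

yes — NF(t₁) = p(p(c)), NF(t₂) = p(p(c))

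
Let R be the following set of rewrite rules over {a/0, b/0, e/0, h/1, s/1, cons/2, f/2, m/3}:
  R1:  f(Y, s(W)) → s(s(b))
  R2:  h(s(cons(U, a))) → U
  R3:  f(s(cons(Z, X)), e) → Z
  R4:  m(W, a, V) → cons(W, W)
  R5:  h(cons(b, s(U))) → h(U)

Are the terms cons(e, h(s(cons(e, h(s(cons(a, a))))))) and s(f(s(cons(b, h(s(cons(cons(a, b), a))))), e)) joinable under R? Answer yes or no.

Reduce t₁ = cons(e, h(s(cons(e, h(s(cons(a, a))))))):
1. cons(e, h(s(cons(e, h(s(cons(a, a)))))))  →  cons(e, h(s(cons(e, a))))   [R2 at 2.1.1.2]
2. cons(e, h(s(cons(e, a))))  →  cons(e, e)   [R2 at 2]

Reduce t₂ = s(f(s(cons(b, h(s(cons(cons(a, b), a))))), e)):
1. s(f(s(cons(b, h(s(cons(cons(a, b), a))))), e))  →  s(b)   [R3 at 1]

no — NF(t₁) = cons(e, e), NF(t₂) = s(b)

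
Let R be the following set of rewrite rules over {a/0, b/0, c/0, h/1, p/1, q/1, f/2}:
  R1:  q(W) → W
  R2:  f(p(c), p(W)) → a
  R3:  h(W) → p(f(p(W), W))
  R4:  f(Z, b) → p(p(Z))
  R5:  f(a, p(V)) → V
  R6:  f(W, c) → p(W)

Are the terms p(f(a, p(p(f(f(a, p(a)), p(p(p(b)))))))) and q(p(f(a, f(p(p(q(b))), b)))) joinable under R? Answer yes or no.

yes — NF(t₁) = p(p(p(p(b)))), NF(t₂) = p(p(p(p(b))))

Reduce t₁ = p(f(a, p(p(f(f(a, p(a)), p(p(p(b)))))))):
1. p(f(a, p(p(f(f(a, p(a)), p(p(p(b))))))))  →  p(p(f(f(a, p(a)), p(p(p(b))))))   [R5 at 1]
2. p(p(f(f(a, p(a)), p(p(p(b))))))  →  p(p(f(a, p(p(p(b))))))   [R5 at 1.1.1]
3. p(p(f(a, p(p(p(b))))))  →  p(p(p(p(b))))   [R5 at 1.1]

Reduce t₂ = q(p(f(a, f(p(p(q(b))), b)))):
1. q(p(f(a, f(p(p(q(b))), b))))  →  p(f(a, f(p(p(q(b))), b)))   [R1 at ε]
2. p(f(a, f(p(p(q(b))), b)))  →  p(f(a, p(p(p(p(q(b)))))))   [R4 at 1.2]
3. p(f(a, p(p(p(p(q(b)))))))  →  p(p(p(p(q(b)))))   [R5 at 1]
4. p(p(p(p(q(b)))))  →  p(p(p(p(b))))   [R1 at 1.1.1.1]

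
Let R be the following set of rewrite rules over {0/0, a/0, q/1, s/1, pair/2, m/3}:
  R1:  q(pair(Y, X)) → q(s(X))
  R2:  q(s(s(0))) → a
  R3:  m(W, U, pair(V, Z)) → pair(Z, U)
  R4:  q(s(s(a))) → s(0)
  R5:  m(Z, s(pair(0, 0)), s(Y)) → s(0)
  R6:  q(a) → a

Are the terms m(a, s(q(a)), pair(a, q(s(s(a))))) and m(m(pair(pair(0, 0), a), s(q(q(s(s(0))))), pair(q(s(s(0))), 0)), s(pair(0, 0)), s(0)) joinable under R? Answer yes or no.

no — NF(t₁) = pair(s(0), s(a)), NF(t₂) = s(0)

Reduce t₁ = m(a, s(q(a)), pair(a, q(s(s(a))))):
1. m(a, s(q(a)), pair(a, q(s(s(a)))))  →  pair(q(s(s(a))), s(q(a)))   [R3 at ε]
2. pair(q(s(s(a))), s(q(a)))  →  pair(s(0), s(q(a)))   [R4 at 1]
3. pair(s(0), s(q(a)))  →  pair(s(0), s(a))   [R6 at 2.1]

Reduce t₂ = m(m(pair(pair(0, 0), a), s(q(q(s(s(0))))), pair(q(s(s(0))), 0)), s(pair(0, 0)), s(0)):
1. m(m(pair(pair(0, 0), a), s(q(q(s(s(0))))), pair(q(s(s(0))), 0)), s(pair(0, 0)), s(0))  →  s(0)   [R5 at ε]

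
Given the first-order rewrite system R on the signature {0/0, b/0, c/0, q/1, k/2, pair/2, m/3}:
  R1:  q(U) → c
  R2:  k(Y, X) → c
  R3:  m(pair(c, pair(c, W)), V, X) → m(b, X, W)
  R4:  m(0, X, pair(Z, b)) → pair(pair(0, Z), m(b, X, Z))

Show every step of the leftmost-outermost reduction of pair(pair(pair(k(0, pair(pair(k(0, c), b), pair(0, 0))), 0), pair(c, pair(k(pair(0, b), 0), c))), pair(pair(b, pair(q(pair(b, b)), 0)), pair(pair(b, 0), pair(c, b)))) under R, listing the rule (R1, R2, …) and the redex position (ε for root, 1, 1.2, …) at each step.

pair(pair(pair(c, 0), pair(c, pair(c, c))), pair(pair(b, pair(c, 0)), pair(pair(b, 0), pair(c, b))))

1. pair(pair(pair(k(0, pair(pair(k(0, c), b), pair(0, 0))), 0), pair(c, pair(k(pair(0, b), 0), c))), pair(pair(b, pair(q(pair(b, b)), 0)), pair(pair(b, 0), pair(c, b))))  →  pair(pair(pair(c, 0), pair(c, pair(k(pair(0, b), 0), c))), pair(pair(b, pair(q(pair(b, b)), 0)), pair(pair(b, 0), pair(c, b))))   [R2 at 1.1.1]
2. pair(pair(pair(c, 0), pair(c, pair(k(pair(0, b), 0), c))), pair(pair(b, pair(q(pair(b, b)), 0)), pair(pair(b, 0), pair(c, b))))  →  pair(pair(pair(c, 0), pair(c, pair(c, c))), pair(pair(b, pair(q(pair(b, b)), 0)), pair(pair(b, 0), pair(c, b))))   [R2 at 1.2.2.1]
3. pair(pair(pair(c, 0), pair(c, pair(c, c))), pair(pair(b, pair(q(pair(b, b)), 0)), pair(pair(b, 0), pair(c, b))))  →  pair(pair(pair(c, 0), pair(c, pair(c, c))), pair(pair(b, pair(c, 0)), pair(pair(b, 0), pair(c, b))))   [R1 at 2.1.2.1]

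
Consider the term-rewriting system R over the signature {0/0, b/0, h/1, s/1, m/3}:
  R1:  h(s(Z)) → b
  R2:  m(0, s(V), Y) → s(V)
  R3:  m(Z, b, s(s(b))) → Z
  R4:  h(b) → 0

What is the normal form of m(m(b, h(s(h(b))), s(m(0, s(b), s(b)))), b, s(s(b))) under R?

1. m(m(b, h(s(h(b))), s(m(0, s(b), s(b)))), b, s(s(b)))  →  m(b, h(s(h(b))), s(m(0, s(b), s(b))))   [R3 at ε]
2. m(b, h(s(h(b))), s(m(0, s(b), s(b))))  →  m(b, b, s(m(0, s(b), s(b))))   [R1 at 2]
3. m(b, b, s(m(0, s(b), s(b))))  →  m(b, b, s(s(b)))   [R2 at 3.1]
4. m(b, b, s(s(b)))  →  b   [R3 at ε]

b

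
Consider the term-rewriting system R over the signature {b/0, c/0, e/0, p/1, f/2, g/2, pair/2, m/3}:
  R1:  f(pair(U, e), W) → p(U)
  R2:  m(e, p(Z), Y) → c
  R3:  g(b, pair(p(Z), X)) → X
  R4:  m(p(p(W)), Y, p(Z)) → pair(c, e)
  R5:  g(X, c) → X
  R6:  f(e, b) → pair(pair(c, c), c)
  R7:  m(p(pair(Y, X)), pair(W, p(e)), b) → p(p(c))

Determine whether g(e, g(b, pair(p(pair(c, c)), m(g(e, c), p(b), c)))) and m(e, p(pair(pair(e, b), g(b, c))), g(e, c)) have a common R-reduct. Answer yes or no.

no — NF(t₁) = e, NF(t₂) = c

Reduce t₁ = g(e, g(b, pair(p(pair(c, c)), m(g(e, c), p(b), c)))):
1. g(e, g(b, pair(p(pair(c, c)), m(g(e, c), p(b), c))))  →  g(e, m(g(e, c), p(b), c))   [R3 at 2]
2. g(e, m(g(e, c), p(b), c))  →  g(e, m(e, p(b), c))   [R5 at 2.1]
3. g(e, m(e, p(b), c))  →  g(e, c)   [R2 at 2]
4. g(e, c)  →  e   [R5 at ε]

Reduce t₂ = m(e, p(pair(pair(e, b), g(b, c))), g(e, c)):
1. m(e, p(pair(pair(e, b), g(b, c))), g(e, c))  →  c   [R2 at ε]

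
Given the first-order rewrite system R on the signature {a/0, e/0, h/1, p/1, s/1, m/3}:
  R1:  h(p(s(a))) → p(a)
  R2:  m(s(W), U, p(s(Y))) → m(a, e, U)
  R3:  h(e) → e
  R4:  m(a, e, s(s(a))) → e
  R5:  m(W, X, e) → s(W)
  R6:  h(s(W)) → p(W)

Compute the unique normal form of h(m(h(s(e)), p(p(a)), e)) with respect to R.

1. h(m(h(s(e)), p(p(a)), e))  →  h(s(h(s(e))))   [R5 at 1]
2. h(s(h(s(e))))  →  p(h(s(e)))   [R6 at ε]
3. p(h(s(e)))  →  p(p(e))   [R6 at 1]

p(p(e))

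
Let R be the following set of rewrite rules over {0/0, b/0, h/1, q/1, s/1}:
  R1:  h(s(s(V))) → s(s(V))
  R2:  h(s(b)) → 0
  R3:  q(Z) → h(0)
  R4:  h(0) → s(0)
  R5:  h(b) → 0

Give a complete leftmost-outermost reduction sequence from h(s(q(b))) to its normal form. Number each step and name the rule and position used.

1. h(s(q(b)))  →  h(s(h(0)))   [R3 at 1.1]
2. h(s(h(0)))  →  h(s(s(0)))   [R4 at 1.1]
3. h(s(s(0)))  →  s(s(0))   [R1 at ε]

s(s(0))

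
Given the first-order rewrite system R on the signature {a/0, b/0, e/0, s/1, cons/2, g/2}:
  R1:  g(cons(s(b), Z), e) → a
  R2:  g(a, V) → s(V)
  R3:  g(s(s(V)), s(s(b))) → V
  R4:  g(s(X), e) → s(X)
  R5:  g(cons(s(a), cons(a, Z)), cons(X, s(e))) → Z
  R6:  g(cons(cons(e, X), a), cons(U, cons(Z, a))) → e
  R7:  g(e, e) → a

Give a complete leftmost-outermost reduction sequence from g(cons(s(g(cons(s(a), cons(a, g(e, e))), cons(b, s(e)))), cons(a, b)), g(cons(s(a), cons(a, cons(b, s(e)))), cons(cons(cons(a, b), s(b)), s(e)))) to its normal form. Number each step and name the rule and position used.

1. g(cons(s(g(cons(s(a), cons(a, g(e, e))), cons(b, s(e)))), cons(a, b)), g(cons(s(a), cons(a, cons(b, s(e)))), cons(cons(cons(a, b), s(b)), s(e))))  →  g(cons(s(g(e, e)), cons(a, b)), g(cons(s(a), cons(a, cons(b, s(e)))), cons(cons(cons(a, b), s(b)), s(e))))   [R5 at 1.1.1]
2. g(cons(s(g(e, e)), cons(a, b)), g(cons(s(a), cons(a, cons(b, s(e)))), cons(cons(cons(a, b), s(b)), s(e))))  →  g(cons(s(a), cons(a, b)), g(cons(s(a), cons(a, cons(b, s(e)))), cons(cons(cons(a, b), s(b)), s(e))))   [R7 at 1.1.1]
3. g(cons(s(a), cons(a, b)), g(cons(s(a), cons(a, cons(b, s(e)))), cons(cons(cons(a, b), s(b)), s(e))))  →  g(cons(s(a), cons(a, b)), cons(b, s(e)))   [R5 at 2]
4. g(cons(s(a), cons(a, b)), cons(b, s(e)))  →  b   [R5 at ε]

b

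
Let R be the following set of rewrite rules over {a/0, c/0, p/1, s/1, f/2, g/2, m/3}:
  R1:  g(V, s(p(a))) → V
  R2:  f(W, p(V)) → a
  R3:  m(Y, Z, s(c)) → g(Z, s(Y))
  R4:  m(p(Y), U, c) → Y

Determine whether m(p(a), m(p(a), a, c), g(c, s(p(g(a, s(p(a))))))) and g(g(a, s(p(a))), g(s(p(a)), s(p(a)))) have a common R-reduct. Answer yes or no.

yes — NF(t₁) = a, NF(t₂) = a

Reduce t₁ = m(p(a), m(p(a), a, c), g(c, s(p(g(a, s(p(a))))))):
1. m(p(a), m(p(a), a, c), g(c, s(p(g(a, s(p(a)))))))  →  m(p(a), a, g(c, s(p(g(a, s(p(a)))))))   [R4 at 2]
2. m(p(a), a, g(c, s(p(g(a, s(p(a)))))))  →  m(p(a), a, g(c, s(p(a))))   [R1 at 3.2.1.1]
3. m(p(a), a, g(c, s(p(a))))  →  m(p(a), a, c)   [R1 at 3]
4. m(p(a), a, c)  →  a   [R4 at ε]

Reduce t₂ = g(g(a, s(p(a))), g(s(p(a)), s(p(a)))):
1. g(g(a, s(p(a))), g(s(p(a)), s(p(a))))  →  g(a, g(s(p(a)), s(p(a))))   [R1 at 1]
2. g(a, g(s(p(a)), s(p(a))))  →  g(a, s(p(a)))   [R1 at 2]
3. g(a, s(p(a)))  →  a   [R1 at ε]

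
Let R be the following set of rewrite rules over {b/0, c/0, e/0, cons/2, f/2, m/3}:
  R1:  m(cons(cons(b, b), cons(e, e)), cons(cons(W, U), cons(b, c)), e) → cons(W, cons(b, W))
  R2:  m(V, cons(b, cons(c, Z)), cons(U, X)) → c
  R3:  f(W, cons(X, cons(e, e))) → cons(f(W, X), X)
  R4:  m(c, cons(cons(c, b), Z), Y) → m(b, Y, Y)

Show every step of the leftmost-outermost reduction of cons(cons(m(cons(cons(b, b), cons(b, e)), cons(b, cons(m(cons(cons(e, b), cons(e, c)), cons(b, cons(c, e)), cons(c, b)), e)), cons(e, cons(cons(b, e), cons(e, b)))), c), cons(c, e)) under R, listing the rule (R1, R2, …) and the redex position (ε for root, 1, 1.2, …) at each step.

cons(cons(c, c), cons(c, e))

1. cons(cons(m(cons(cons(b, b), cons(b, e)), cons(b, cons(m(cons(cons(e, b), cons(e, c)), cons(b, cons(c, e)), cons(c, b)), e)), cons(e, cons(cons(b, e), cons(e, b)))), c), cons(c, e))  →  cons(cons(m(cons(cons(b, b), cons(b, e)), cons(b, cons(c, e)), cons(e, cons(cons(b, e), cons(e, b)))), c), cons(c, e))   [R2 at 1.1.2.2.1]
2. cons(cons(m(cons(cons(b, b), cons(b, e)), cons(b, cons(c, e)), cons(e, cons(cons(b, e), cons(e, b)))), c), cons(c, e))  →  cons(cons(c, c), cons(c, e))   [R2 at 1.1]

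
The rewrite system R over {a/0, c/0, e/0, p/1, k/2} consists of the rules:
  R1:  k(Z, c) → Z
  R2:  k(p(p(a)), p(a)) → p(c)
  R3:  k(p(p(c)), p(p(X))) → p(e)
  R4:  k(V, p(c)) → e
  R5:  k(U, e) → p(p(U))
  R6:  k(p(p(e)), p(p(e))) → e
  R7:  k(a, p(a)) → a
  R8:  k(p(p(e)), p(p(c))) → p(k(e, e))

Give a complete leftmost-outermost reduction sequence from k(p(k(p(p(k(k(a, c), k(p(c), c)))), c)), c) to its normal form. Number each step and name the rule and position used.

p(p(p(e)))

1. k(p(k(p(p(k(k(a, c), k(p(c), c)))), c)), c)  →  p(k(p(p(k(k(a, c), k(p(c), c)))), c))   [R1 at ε]
2. p(k(p(p(k(k(a, c), k(p(c), c)))), c))  →  p(p(p(k(k(a, c), k(p(c), c)))))   [R1 at 1]
3. p(p(p(k(k(a, c), k(p(c), c)))))  →  p(p(p(k(a, k(p(c), c)))))   [R1 at 1.1.1.1]
4. p(p(p(k(a, k(p(c), c)))))  →  p(p(p(k(a, p(c)))))   [R1 at 1.1.1.2]
5. p(p(p(k(a, p(c)))))  →  p(p(p(e)))   [R4 at 1.1.1]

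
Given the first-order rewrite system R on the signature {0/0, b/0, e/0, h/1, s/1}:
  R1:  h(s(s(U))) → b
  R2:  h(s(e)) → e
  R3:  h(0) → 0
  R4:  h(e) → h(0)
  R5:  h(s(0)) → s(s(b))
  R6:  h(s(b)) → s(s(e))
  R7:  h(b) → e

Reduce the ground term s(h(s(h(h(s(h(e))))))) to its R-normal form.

s(s(s(e)))

1. s(h(s(h(h(s(h(e)))))))  →  s(h(s(h(h(s(h(0)))))))   [R4 at 1.1.1.1.1.1]
2. s(h(s(h(h(s(h(0)))))))  →  s(h(s(h(h(s(0))))))   [R3 at 1.1.1.1.1.1]
3. s(h(s(h(h(s(0))))))  →  s(h(s(h(s(s(b))))))   [R5 at 1.1.1.1]
4. s(h(s(h(s(s(b))))))  →  s(h(s(b)))   [R1 at 1.1.1]
5. s(h(s(b)))  →  s(s(s(e)))   [R6 at 1]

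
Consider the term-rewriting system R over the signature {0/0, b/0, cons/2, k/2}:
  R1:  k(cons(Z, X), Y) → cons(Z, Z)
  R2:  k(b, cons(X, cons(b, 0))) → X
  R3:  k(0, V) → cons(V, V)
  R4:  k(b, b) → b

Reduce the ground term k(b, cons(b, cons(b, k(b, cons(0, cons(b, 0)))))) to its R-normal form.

b

1. k(b, cons(b, cons(b, k(b, cons(0, cons(b, 0))))))  →  k(b, cons(b, cons(b, 0)))   [R2 at 2.2.2]
2. k(b, cons(b, cons(b, 0)))  →  b   [R2 at ε]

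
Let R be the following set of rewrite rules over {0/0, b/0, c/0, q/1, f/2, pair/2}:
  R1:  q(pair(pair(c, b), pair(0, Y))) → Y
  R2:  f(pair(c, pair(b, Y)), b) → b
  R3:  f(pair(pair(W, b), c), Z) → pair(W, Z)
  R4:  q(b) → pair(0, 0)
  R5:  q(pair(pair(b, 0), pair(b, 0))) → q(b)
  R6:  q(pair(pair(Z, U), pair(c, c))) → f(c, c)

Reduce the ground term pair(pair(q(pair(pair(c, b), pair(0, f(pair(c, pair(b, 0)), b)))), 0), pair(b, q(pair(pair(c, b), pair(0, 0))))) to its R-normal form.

pair(pair(b, 0), pair(b, 0))

1. pair(pair(q(pair(pair(c, b), pair(0, f(pair(c, pair(b, 0)), b)))), 0), pair(b, q(pair(pair(c, b), pair(0, 0)))))  →  pair(pair(f(pair(c, pair(b, 0)), b), 0), pair(b, q(pair(pair(c, b), pair(0, 0)))))   [R1 at 1.1]
2. pair(pair(f(pair(c, pair(b, 0)), b), 0), pair(b, q(pair(pair(c, b), pair(0, 0)))))  →  pair(pair(b, 0), pair(b, q(pair(pair(c, b), pair(0, 0)))))   [R2 at 1.1]
3. pair(pair(b, 0), pair(b, q(pair(pair(c, b), pair(0, 0)))))  →  pair(pair(b, 0), pair(b, 0))   [R1 at 2.2]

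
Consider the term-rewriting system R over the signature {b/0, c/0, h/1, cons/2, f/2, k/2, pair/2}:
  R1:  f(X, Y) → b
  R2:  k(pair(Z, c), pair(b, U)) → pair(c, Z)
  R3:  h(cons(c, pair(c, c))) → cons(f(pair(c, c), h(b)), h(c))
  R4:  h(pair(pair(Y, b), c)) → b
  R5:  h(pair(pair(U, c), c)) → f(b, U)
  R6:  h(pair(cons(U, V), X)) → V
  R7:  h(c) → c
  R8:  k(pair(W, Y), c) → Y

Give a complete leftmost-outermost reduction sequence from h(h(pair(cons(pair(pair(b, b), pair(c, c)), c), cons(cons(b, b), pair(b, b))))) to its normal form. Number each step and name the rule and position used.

c

1. h(h(pair(cons(pair(pair(b, b), pair(c, c)), c), cons(cons(b, b), pair(b, b)))))  →  h(c)   [R6 at 1]
2. h(c)  →  c   [R7 at ε]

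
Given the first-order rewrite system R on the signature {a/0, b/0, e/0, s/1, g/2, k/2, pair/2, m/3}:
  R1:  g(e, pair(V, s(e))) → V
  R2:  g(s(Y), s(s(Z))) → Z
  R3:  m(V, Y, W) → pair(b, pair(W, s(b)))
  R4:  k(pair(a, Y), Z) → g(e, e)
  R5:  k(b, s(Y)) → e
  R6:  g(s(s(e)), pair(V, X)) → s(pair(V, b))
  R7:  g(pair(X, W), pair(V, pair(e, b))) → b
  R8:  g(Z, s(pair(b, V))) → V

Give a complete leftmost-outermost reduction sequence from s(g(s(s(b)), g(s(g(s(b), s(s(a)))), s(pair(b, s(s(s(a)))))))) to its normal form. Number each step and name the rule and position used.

s(s(a))

1. s(g(s(s(b)), g(s(g(s(b), s(s(a)))), s(pair(b, s(s(s(a))))))))  →  s(g(s(s(b)), s(s(s(a)))))   [R8 at 1.2]
2. s(g(s(s(b)), s(s(s(a)))))  →  s(s(a))   [R2 at 1]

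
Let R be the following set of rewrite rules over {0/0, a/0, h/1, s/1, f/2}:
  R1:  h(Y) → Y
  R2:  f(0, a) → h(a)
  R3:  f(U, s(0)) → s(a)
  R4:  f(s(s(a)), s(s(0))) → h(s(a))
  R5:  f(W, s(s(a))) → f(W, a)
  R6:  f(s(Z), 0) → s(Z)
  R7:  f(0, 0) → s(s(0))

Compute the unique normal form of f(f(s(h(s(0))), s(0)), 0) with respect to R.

s(a)

1. f(f(s(h(s(0))), s(0)), 0)  →  f(s(a), 0)   [R3 at 1]
2. f(s(a), 0)  →  s(a)   [R6 at ε]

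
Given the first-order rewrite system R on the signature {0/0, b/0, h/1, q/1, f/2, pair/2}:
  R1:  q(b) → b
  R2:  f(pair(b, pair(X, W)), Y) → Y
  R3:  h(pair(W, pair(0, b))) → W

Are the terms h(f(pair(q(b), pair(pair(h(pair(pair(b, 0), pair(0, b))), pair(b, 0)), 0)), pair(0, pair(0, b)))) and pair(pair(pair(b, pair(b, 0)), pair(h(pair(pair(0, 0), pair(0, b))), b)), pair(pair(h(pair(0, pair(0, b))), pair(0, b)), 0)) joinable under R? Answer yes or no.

Reduce t₁ = h(f(pair(q(b), pair(pair(h(pair(pair(b, 0), pair(0, b))), pair(b, 0)), 0)), pair(0, pair(0, b)))):
1. h(f(pair(q(b), pair(pair(h(pair(pair(b, 0), pair(0, b))), pair(b, 0)), 0)), pair(0, pair(0, b))))  →  h(f(pair(b, pair(pair(h(pair(pair(b, 0), pair(0, b))), pair(b, 0)), 0)), pair(0, pair(0, b))))   [R1 at 1.1.1]
2. h(f(pair(b, pair(pair(h(pair(pair(b, 0), pair(0, b))), pair(b, 0)), 0)), pair(0, pair(0, b))))  →  h(pair(0, pair(0, b)))   [R2 at 1]
3. h(pair(0, pair(0, b)))  →  0   [R3 at ε]

Reduce t₂ = pair(pair(pair(b, pair(b, 0)), pair(h(pair(pair(0, 0), pair(0, b))), b)), pair(pair(h(pair(0, pair(0, b))), pair(0, b)), 0)):
1. pair(pair(pair(b, pair(b, 0)), pair(h(pair(pair(0, 0), pair(0, b))), b)), pair(pair(h(pair(0, pair(0, b))), pair(0, b)), 0))  →  pair(pair(pair(b, pair(b, 0)), pair(pair(0, 0), b)), pair(pair(h(pair(0, pair(0, b))), pair(0, b)), 0))   [R3 at 1.2.1]
2. pair(pair(pair(b, pair(b, 0)), pair(pair(0, 0), b)), pair(pair(h(pair(0, pair(0, b))), pair(0, b)), 0))  →  pair(pair(pair(b, pair(b, 0)), pair(pair(0, 0), b)), pair(pair(0, pair(0, b)), 0))   [R3 at 2.1.1]

no — NF(t₁) = 0, NF(t₂) = pair(pair(pair(b, pair(b, 0)), pair(pair(0, 0), b)), pair(pair(0, pair(0, b)), 0))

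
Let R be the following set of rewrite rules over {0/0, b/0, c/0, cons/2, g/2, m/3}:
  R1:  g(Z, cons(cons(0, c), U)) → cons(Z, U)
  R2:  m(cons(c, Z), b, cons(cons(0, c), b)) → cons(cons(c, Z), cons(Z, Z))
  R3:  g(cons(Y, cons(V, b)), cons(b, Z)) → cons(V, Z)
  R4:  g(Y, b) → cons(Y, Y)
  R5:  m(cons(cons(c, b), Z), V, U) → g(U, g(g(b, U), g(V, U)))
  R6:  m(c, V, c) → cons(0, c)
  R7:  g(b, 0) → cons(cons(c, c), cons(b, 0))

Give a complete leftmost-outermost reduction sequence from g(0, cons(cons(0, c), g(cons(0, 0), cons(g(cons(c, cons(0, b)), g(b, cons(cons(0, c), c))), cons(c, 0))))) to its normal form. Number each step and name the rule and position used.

1. g(0, cons(cons(0, c), g(cons(0, 0), cons(g(cons(c, cons(0, b)), g(b, cons(cons(0, c), c))), cons(c, 0)))))  →  cons(0, g(cons(0, 0), cons(g(cons(c, cons(0, b)), g(b, cons(cons(0, c), c))), cons(c, 0))))   [R1 at ε]
2. cons(0, g(cons(0, 0), cons(g(cons(c, cons(0, b)), g(b, cons(cons(0, c), c))), cons(c, 0))))  →  cons(0, g(cons(0, 0), cons(g(cons(c, cons(0, b)), cons(b, c)), cons(c, 0))))   [R1 at 2.2.1.2]
3. cons(0, g(cons(0, 0), cons(g(cons(c, cons(0, b)), cons(b, c)), cons(c, 0))))  →  cons(0, g(cons(0, 0), cons(cons(0, c), cons(c, 0))))   [R3 at 2.2.1]
4. cons(0, g(cons(0, 0), cons(cons(0, c), cons(c, 0))))  →  cons(0, cons(cons(0, 0), cons(c, 0)))   [R1 at 2]

cons(0, cons(cons(0, 0), cons(c, 0)))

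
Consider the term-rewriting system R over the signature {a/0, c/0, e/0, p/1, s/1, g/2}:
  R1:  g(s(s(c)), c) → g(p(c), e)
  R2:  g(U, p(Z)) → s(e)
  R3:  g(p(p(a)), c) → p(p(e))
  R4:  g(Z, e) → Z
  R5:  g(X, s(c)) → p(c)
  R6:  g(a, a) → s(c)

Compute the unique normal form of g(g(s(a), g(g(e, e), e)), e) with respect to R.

1. g(g(s(a), g(g(e, e), e)), e)  →  g(s(a), g(g(e, e), e))   [R4 at ε]
2. g(s(a), g(g(e, e), e))  →  g(s(a), g(e, e))   [R4 at 2]
3. g(s(a), g(e, e))  →  g(s(a), e)   [R4 at 2]
4. g(s(a), e)  →  s(a)   [R4 at ε]

s(a)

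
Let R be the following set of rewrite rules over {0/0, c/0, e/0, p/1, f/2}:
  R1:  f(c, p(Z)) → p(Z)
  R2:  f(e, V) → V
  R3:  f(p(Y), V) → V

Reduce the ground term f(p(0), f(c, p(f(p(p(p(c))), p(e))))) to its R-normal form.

p(p(e))

1. f(p(0), f(c, p(f(p(p(p(c))), p(e)))))  →  f(c, p(f(p(p(p(c))), p(e))))   [R3 at ε]
2. f(c, p(f(p(p(p(c))), p(e))))  →  p(f(p(p(p(c))), p(e)))   [R1 at ε]
3. p(f(p(p(p(c))), p(e)))  →  p(p(e))   [R3 at 1]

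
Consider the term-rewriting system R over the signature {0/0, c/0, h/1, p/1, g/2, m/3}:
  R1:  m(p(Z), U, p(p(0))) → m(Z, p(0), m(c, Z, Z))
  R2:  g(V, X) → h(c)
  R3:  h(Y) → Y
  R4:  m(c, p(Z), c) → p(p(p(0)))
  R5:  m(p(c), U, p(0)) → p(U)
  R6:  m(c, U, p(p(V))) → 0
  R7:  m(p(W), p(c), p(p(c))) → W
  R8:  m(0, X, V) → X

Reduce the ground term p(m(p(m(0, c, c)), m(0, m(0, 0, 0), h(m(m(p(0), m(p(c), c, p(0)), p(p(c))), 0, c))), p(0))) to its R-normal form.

p(p(0))

1. p(m(p(m(0, c, c)), m(0, m(0, 0, 0), h(m(m(p(0), m(p(c), c, p(0)), p(p(c))), 0, c))), p(0)))  →  p(m(p(c), m(0, m(0, 0, 0), h(m(m(p(0), m(p(c), c, p(0)), p(p(c))), 0, c))), p(0)))   [R8 at 1.1.1]
2. p(m(p(c), m(0, m(0, 0, 0), h(m(m(p(0), m(p(c), c, p(0)), p(p(c))), 0, c))), p(0)))  →  p(p(m(0, m(0, 0, 0), h(m(m(p(0), m(p(c), c, p(0)), p(p(c))), 0, c)))))   [R5 at 1]
3. p(p(m(0, m(0, 0, 0), h(m(m(p(0), m(p(c), c, p(0)), p(p(c))), 0, c)))))  →  p(p(m(0, 0, 0)))   [R8 at 1.1]
4. p(p(m(0, 0, 0)))  →  p(p(0))   [R8 at 1.1]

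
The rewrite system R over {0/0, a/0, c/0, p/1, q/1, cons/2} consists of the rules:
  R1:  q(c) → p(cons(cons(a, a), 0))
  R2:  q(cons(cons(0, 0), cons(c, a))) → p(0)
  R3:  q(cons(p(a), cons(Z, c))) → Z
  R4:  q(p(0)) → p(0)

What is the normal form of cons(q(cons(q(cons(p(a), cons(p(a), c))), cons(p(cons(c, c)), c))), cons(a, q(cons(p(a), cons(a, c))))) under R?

cons(p(cons(c, c)), cons(a, a))

1. cons(q(cons(q(cons(p(a), cons(p(a), c))), cons(p(cons(c, c)), c))), cons(a, q(cons(p(a), cons(a, c)))))  →  cons(q(cons(p(a), cons(p(cons(c, c)), c))), cons(a, q(cons(p(a), cons(a, c)))))   [R3 at 1.1.1]
2. cons(q(cons(p(a), cons(p(cons(c, c)), c))), cons(a, q(cons(p(a), cons(a, c)))))  →  cons(p(cons(c, c)), cons(a, q(cons(p(a), cons(a, c)))))   [R3 at 1]
3. cons(p(cons(c, c)), cons(a, q(cons(p(a), cons(a, c)))))  →  cons(p(cons(c, c)), cons(a, a))   [R3 at 2.2]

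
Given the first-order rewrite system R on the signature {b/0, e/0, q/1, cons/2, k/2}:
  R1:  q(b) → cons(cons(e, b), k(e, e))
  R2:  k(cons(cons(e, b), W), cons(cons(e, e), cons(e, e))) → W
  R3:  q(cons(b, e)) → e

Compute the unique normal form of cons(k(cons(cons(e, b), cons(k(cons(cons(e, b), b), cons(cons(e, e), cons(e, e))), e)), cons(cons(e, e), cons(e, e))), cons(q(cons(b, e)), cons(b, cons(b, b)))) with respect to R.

1. cons(k(cons(cons(e, b), cons(k(cons(cons(e, b), b), cons(cons(e, e), cons(e, e))), e)), cons(cons(e, e), cons(e, e))), cons(q(cons(b, e)), cons(b, cons(b, b))))  →  cons(cons(k(cons(cons(e, b), b), cons(cons(e, e), cons(e, e))), e), cons(q(cons(b, e)), cons(b, cons(b, b))))   [R2 at 1]
2. cons(cons(k(cons(cons(e, b), b), cons(cons(e, e), cons(e, e))), e), cons(q(cons(b, e)), cons(b, cons(b, b))))  →  cons(cons(b, e), cons(q(cons(b, e)), cons(b, cons(b, b))))   [R2 at 1.1]
3. cons(cons(b, e), cons(q(cons(b, e)), cons(b, cons(b, b))))  →  cons(cons(b, e), cons(e, cons(b, cons(b, b))))   [R3 at 2.1]

cons(cons(b, e), cons(e, cons(b, cons(b, b))))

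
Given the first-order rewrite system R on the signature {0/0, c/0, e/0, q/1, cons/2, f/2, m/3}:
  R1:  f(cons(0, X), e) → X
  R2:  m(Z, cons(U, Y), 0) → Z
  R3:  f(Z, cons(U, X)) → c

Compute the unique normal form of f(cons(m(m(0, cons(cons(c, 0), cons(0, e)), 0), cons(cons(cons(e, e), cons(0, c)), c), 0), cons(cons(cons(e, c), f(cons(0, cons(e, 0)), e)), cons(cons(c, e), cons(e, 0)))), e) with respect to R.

cons(cons(cons(e, c), cons(e, 0)), cons(cons(c, e), cons(e, 0)))

1. f(cons(m(m(0, cons(cons(c, 0), cons(0, e)), 0), cons(cons(cons(e, e), cons(0, c)), c), 0), cons(cons(cons(e, c), f(cons(0, cons(e, 0)), e)), cons(cons(c, e), cons(e, 0)))), e)  →  f(cons(m(0, cons(cons(c, 0), cons(0, e)), 0), cons(cons(cons(e, c), f(cons(0, cons(e, 0)), e)), cons(cons(c, e), cons(e, 0)))), e)   [R2 at 1.1]
2. f(cons(m(0, cons(cons(c, 0), cons(0, e)), 0), cons(cons(cons(e, c), f(cons(0, cons(e, 0)), e)), cons(cons(c, e), cons(e, 0)))), e)  →  f(cons(0, cons(cons(cons(e, c), f(cons(0, cons(e, 0)), e)), cons(cons(c, e), cons(e, 0)))), e)   [R2 at 1.1]
3. f(cons(0, cons(cons(cons(e, c), f(cons(0, cons(e, 0)), e)), cons(cons(c, e), cons(e, 0)))), e)  →  cons(cons(cons(e, c), f(cons(0, cons(e, 0)), e)), cons(cons(c, e), cons(e, 0)))   [R1 at ε]
4. cons(cons(cons(e, c), f(cons(0, cons(e, 0)), e)), cons(cons(c, e), cons(e, 0)))  →  cons(cons(cons(e, c), cons(e, 0)), cons(cons(c, e), cons(e, 0)))   [R1 at 1.2]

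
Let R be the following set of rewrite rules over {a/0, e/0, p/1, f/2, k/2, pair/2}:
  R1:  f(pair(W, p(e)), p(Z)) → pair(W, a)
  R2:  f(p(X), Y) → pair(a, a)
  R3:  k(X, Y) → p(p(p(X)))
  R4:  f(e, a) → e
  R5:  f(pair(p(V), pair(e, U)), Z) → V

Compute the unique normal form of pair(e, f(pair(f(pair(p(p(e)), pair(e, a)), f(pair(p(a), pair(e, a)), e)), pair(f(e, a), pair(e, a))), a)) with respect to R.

pair(e, e)

1. pair(e, f(pair(f(pair(p(p(e)), pair(e, a)), f(pair(p(a), pair(e, a)), e)), pair(f(e, a), pair(e, a))), a))  →  pair(e, f(pair(p(e), pair(f(e, a), pair(e, a))), a))   [R5 at 2.1.1]
2. pair(e, f(pair(p(e), pair(f(e, a), pair(e, a))), a))  →  pair(e, f(pair(p(e), pair(e, pair(e, a))), a))   [R4 at 2.1.2.1]
3. pair(e, f(pair(p(e), pair(e, pair(e, a))), a))  →  pair(e, e)   [R5 at 2]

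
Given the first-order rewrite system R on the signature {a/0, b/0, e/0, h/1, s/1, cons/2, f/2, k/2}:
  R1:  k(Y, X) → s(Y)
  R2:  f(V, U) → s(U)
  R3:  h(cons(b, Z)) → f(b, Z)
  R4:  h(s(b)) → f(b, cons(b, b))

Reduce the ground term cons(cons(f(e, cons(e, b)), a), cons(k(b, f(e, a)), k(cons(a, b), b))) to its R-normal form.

1. cons(cons(f(e, cons(e, b)), a), cons(k(b, f(e, a)), k(cons(a, b), b)))  →  cons(cons(s(cons(e, b)), a), cons(k(b, f(e, a)), k(cons(a, b), b)))   [R2 at 1.1]
2. cons(cons(s(cons(e, b)), a), cons(k(b, f(e, a)), k(cons(a, b), b)))  →  cons(cons(s(cons(e, b)), a), cons(s(b), k(cons(a, b), b)))   [R1 at 2.1]
3. cons(cons(s(cons(e, b)), a), cons(s(b), k(cons(a, b), b)))  →  cons(cons(s(cons(e, b)), a), cons(s(b), s(cons(a, b))))   [R1 at 2.2]

cons(cons(s(cons(e, b)), a), cons(s(b), s(cons(a, b))))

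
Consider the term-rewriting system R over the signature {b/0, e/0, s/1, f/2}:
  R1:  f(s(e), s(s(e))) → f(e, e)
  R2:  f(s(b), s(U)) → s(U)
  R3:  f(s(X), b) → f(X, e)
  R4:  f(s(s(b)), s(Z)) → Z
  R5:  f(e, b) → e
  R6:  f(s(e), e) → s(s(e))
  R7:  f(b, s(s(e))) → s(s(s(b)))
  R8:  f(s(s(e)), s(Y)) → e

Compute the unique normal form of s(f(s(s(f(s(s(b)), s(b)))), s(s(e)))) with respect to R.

1. s(f(s(s(f(s(s(b)), s(b)))), s(s(e))))  →  s(f(s(s(b)), s(s(e))))   [R4 at 1.1.1.1]
2. s(f(s(s(b)), s(s(e))))  →  s(s(e))   [R4 at 1]

s(s(e))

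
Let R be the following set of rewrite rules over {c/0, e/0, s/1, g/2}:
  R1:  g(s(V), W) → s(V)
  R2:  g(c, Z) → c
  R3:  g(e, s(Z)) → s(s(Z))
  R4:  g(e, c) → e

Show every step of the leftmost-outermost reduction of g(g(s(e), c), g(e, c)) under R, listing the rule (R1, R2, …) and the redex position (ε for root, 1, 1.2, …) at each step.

s(e)

1. g(g(s(e), c), g(e, c))  →  g(s(e), g(e, c))   [R1 at 1]
2. g(s(e), g(e, c))  →  s(e)   [R1 at ε]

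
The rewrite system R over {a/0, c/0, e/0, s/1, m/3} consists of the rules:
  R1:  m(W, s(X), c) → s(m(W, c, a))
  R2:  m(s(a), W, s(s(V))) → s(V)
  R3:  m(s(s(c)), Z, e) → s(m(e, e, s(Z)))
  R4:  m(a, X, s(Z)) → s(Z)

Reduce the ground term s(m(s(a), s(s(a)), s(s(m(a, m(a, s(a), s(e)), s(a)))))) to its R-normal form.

1. s(m(s(a), s(s(a)), s(s(m(a, m(a, s(a), s(e)), s(a))))))  →  s(s(m(a, m(a, s(a), s(e)), s(a))))   [R2 at 1]
2. s(s(m(a, m(a, s(a), s(e)), s(a))))  →  s(s(s(a)))   [R4 at 1.1]

s(s(s(a)))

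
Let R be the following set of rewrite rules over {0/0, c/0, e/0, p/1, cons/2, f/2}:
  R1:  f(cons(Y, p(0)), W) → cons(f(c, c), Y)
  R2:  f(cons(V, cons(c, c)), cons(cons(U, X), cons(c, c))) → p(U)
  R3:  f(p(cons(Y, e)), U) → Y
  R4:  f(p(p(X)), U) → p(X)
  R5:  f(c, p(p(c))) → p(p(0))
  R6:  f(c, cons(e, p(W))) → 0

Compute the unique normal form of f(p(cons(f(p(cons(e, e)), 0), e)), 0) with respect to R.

1. f(p(cons(f(p(cons(e, e)), 0), e)), 0)  →  f(p(cons(e, e)), 0)   [R3 at ε]
2. f(p(cons(e, e)), 0)  →  e   [R3 at ε]

e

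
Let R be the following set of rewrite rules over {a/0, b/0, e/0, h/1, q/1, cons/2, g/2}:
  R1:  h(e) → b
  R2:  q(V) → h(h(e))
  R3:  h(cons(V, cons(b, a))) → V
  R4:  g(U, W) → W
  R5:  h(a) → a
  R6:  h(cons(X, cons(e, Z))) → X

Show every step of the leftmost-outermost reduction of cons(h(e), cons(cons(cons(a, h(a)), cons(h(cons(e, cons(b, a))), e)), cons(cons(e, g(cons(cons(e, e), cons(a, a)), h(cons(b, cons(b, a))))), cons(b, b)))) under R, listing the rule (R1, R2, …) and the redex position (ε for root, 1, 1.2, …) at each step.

cons(b, cons(cons(cons(a, a), cons(e, e)), cons(cons(e, b), cons(b, b))))

1. cons(h(e), cons(cons(cons(a, h(a)), cons(h(cons(e, cons(b, a))), e)), cons(cons(e, g(cons(cons(e, e), cons(a, a)), h(cons(b, cons(b, a))))), cons(b, b))))  →  cons(b, cons(cons(cons(a, h(a)), cons(h(cons(e, cons(b, a))), e)), cons(cons(e, g(cons(cons(e, e), cons(a, a)), h(cons(b, cons(b, a))))), cons(b, b))))   [R1 at 1]
2. cons(b, cons(cons(cons(a, h(a)), cons(h(cons(e, cons(b, a))), e)), cons(cons(e, g(cons(cons(e, e), cons(a, a)), h(cons(b, cons(b, a))))), cons(b, b))))  →  cons(b, cons(cons(cons(a, a), cons(h(cons(e, cons(b, a))), e)), cons(cons(e, g(cons(cons(e, e), cons(a, a)), h(cons(b, cons(b, a))))), cons(b, b))))   [R5 at 2.1.1.2]
3. cons(b, cons(cons(cons(a, a), cons(h(cons(e, cons(b, a))), e)), cons(cons(e, g(cons(cons(e, e), cons(a, a)), h(cons(b, cons(b, a))))), cons(b, b))))  →  cons(b, cons(cons(cons(a, a), cons(e, e)), cons(cons(e, g(cons(cons(e, e), cons(a, a)), h(cons(b, cons(b, a))))), cons(b, b))))   [R3 at 2.1.2.1]
4. cons(b, cons(cons(cons(a, a), cons(e, e)), cons(cons(e, g(cons(cons(e, e), cons(a, a)), h(cons(b, cons(b, a))))), cons(b, b))))  →  cons(b, cons(cons(cons(a, a), cons(e, e)), cons(cons(e, h(cons(b, cons(b, a)))), cons(b, b))))   [R4 at 2.2.1.2]
5. cons(b, cons(cons(cons(a, a), cons(e, e)), cons(cons(e, h(cons(b, cons(b, a)))), cons(b, b))))  →  cons(b, cons(cons(cons(a, a), cons(e, e)), cons(cons(e, b), cons(b, b))))   [R3 at 2.2.1.2]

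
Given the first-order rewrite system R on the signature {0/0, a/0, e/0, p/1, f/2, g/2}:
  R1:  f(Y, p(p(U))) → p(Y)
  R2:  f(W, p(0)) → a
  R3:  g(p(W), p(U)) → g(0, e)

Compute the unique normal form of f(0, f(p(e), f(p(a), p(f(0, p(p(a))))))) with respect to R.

1. f(0, f(p(e), f(p(a), p(f(0, p(p(a)))))))  →  f(0, f(p(e), f(p(a), p(p(0)))))   [R1 at 2.2.2.1]
2. f(0, f(p(e), f(p(a), p(p(0)))))  →  f(0, f(p(e), p(p(a))))   [R1 at 2.2]
3. f(0, f(p(e), p(p(a))))  →  f(0, p(p(e)))   [R1 at 2]
4. f(0, p(p(e)))  →  p(0)   [R1 at ε]

p(0)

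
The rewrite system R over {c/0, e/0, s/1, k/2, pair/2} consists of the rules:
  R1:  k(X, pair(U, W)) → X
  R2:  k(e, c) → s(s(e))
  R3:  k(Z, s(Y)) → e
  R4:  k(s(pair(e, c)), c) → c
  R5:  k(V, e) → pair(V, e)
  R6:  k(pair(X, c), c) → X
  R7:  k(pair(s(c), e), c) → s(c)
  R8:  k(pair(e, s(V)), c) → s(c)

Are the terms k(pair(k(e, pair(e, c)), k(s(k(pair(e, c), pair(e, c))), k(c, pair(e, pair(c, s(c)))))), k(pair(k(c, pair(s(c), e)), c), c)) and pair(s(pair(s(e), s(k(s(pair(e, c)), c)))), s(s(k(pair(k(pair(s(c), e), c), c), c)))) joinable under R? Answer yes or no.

Reduce t₁ = k(pair(k(e, pair(e, c)), k(s(k(pair(e, c), pair(e, c))), k(c, pair(e, pair(c, s(c)))))), k(pair(k(c, pair(s(c), e)), c), c)):
1. k(pair(k(e, pair(e, c)), k(s(k(pair(e, c), pair(e, c))), k(c, pair(e, pair(c, s(c)))))), k(pair(k(c, pair(s(c), e)), c), c))  →  k(pair(e, k(s(k(pair(e, c), pair(e, c))), k(c, pair(e, pair(c, s(c)))))), k(pair(k(c, pair(s(c), e)), c), c))   [R1 at 1.1]
2. k(pair(e, k(s(k(pair(e, c), pair(e, c))), k(c, pair(e, pair(c, s(c)))))), k(pair(k(c, pair(s(c), e)), c), c))  →  k(pair(e, k(s(pair(e, c)), k(c, pair(e, pair(c, s(c)))))), k(pair(k(c, pair(s(c), e)), c), c))   [R1 at 1.2.1.1]
3. k(pair(e, k(s(pair(e, c)), k(c, pair(e, pair(c, s(c)))))), k(pair(k(c, pair(s(c), e)), c), c))  →  k(pair(e, k(s(pair(e, c)), c)), k(pair(k(c, pair(s(c), e)), c), c))   [R1 at 1.2.2]
4. k(pair(e, k(s(pair(e, c)), c)), k(pair(k(c, pair(s(c), e)), c), c))  →  k(pair(e, c), k(pair(k(c, pair(s(c), e)), c), c))   [R4 at 1.2]
5. k(pair(e, c), k(pair(k(c, pair(s(c), e)), c), c))  →  k(pair(e, c), k(c, pair(s(c), e)))   [R6 at 2]
6. k(pair(e, c), k(c, pair(s(c), e)))  →  k(pair(e, c), c)   [R1 at 2]
7. k(pair(e, c), c)  →  e   [R6 at ε]

Reduce t₂ = pair(s(pair(s(e), s(k(s(pair(e, c)), c)))), s(s(k(pair(k(pair(s(c), e), c), c), c)))):
1. pair(s(pair(s(e), s(k(s(pair(e, c)), c)))), s(s(k(pair(k(pair(s(c), e), c), c), c))))  →  pair(s(pair(s(e), s(c))), s(s(k(pair(k(pair(s(c), e), c), c), c))))   [R4 at 1.1.2.1]
2. pair(s(pair(s(e), s(c))), s(s(k(pair(k(pair(s(c), e), c), c), c))))  →  pair(s(pair(s(e), s(c))), s(s(k(pair(s(c), e), c))))   [R6 at 2.1.1]
3. pair(s(pair(s(e), s(c))), s(s(k(pair(s(c), e), c))))  →  pair(s(pair(s(e), s(c))), s(s(s(c))))   [R7 at 2.1.1]

no — NF(t₁) = e, NF(t₂) = pair(s(pair(s(e), s(c))), s(s(s(c))))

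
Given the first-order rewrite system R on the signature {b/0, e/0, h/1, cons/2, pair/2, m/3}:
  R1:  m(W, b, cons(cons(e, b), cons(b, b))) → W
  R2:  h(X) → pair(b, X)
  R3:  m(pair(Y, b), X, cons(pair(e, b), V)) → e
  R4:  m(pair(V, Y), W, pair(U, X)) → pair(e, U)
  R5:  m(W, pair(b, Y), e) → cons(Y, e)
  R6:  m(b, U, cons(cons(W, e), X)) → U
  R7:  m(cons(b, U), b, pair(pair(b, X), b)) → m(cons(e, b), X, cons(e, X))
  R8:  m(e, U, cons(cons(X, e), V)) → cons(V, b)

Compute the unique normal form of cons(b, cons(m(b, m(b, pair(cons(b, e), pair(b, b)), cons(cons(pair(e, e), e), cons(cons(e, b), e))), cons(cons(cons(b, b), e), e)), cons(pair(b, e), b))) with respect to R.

cons(b, cons(pair(cons(b, e), pair(b, b)), cons(pair(b, e), b)))

1. cons(b, cons(m(b, m(b, pair(cons(b, e), pair(b, b)), cons(cons(pair(e, e), e), cons(cons(e, b), e))), cons(cons(cons(b, b), e), e)), cons(pair(b, e), b)))  →  cons(b, cons(m(b, pair(cons(b, e), pair(b, b)), cons(cons(pair(e, e), e), cons(cons(e, b), e))), cons(pair(b, e), b)))   [R6 at 2.1]
2. cons(b, cons(m(b, pair(cons(b, e), pair(b, b)), cons(cons(pair(e, e), e), cons(cons(e, b), e))), cons(pair(b, e), b)))  →  cons(b, cons(pair(cons(b, e), pair(b, b)), cons(pair(b, e), b)))   [R6 at 2.1]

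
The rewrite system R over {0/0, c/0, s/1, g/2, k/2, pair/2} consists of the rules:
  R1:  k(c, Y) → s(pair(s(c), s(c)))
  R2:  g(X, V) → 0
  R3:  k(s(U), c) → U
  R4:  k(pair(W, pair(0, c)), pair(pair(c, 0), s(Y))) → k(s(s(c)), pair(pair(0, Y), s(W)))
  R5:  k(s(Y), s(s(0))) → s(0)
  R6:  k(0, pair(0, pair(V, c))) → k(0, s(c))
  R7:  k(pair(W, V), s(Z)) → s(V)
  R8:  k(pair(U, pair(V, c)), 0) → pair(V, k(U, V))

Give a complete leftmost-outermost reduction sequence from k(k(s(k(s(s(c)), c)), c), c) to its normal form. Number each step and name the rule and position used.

1. k(k(s(k(s(s(c)), c)), c), c)  →  k(k(s(s(c)), c), c)   [R3 at 1]
2. k(k(s(s(c)), c), c)  →  k(s(c), c)   [R3 at 1]
3. k(s(c), c)  →  c   [R3 at ε]

c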